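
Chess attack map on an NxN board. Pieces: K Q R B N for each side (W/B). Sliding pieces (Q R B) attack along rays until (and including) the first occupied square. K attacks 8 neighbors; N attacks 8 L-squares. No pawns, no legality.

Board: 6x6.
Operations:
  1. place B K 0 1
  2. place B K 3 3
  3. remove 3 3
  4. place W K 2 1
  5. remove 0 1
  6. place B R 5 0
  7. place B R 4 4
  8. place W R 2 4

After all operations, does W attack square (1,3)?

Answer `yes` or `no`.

Answer: no

Derivation:
Op 1: place BK@(0,1)
Op 2: place BK@(3,3)
Op 3: remove (3,3)
Op 4: place WK@(2,1)
Op 5: remove (0,1)
Op 6: place BR@(5,0)
Op 7: place BR@(4,4)
Op 8: place WR@(2,4)
Per-piece attacks for W:
  WK@(2,1): attacks (2,2) (2,0) (3,1) (1,1) (3,2) (3,0) (1,2) (1,0)
  WR@(2,4): attacks (2,5) (2,3) (2,2) (2,1) (3,4) (4,4) (1,4) (0,4) [ray(0,-1) blocked at (2,1); ray(1,0) blocked at (4,4)]
W attacks (1,3): no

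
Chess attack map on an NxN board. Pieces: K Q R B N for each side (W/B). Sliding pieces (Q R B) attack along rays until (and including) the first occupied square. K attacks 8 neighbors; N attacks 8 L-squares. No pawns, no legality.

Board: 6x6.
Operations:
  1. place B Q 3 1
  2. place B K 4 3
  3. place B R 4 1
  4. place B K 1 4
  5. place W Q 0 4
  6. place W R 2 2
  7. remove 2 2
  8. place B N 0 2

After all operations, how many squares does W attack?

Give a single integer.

Answer: 8

Derivation:
Op 1: place BQ@(3,1)
Op 2: place BK@(4,3)
Op 3: place BR@(4,1)
Op 4: place BK@(1,4)
Op 5: place WQ@(0,4)
Op 6: place WR@(2,2)
Op 7: remove (2,2)
Op 8: place BN@(0,2)
Per-piece attacks for W:
  WQ@(0,4): attacks (0,5) (0,3) (0,2) (1,4) (1,5) (1,3) (2,2) (3,1) [ray(0,-1) blocked at (0,2); ray(1,0) blocked at (1,4); ray(1,-1) blocked at (3,1)]
Union (8 distinct): (0,2) (0,3) (0,5) (1,3) (1,4) (1,5) (2,2) (3,1)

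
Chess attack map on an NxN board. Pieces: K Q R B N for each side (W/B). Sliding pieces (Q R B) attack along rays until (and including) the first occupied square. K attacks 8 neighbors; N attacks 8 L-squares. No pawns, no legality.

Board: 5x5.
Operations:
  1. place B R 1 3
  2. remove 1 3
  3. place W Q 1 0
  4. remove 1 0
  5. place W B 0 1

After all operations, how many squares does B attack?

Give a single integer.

Op 1: place BR@(1,3)
Op 2: remove (1,3)
Op 3: place WQ@(1,0)
Op 4: remove (1,0)
Op 5: place WB@(0,1)
Per-piece attacks for B:
Union (0 distinct): (none)

Answer: 0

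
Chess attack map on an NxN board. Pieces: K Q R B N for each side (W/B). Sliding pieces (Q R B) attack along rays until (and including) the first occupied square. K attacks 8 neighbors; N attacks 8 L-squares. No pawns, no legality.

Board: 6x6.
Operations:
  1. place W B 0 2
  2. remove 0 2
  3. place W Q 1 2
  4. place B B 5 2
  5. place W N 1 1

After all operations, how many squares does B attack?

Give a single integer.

Answer: 5

Derivation:
Op 1: place WB@(0,2)
Op 2: remove (0,2)
Op 3: place WQ@(1,2)
Op 4: place BB@(5,2)
Op 5: place WN@(1,1)
Per-piece attacks for B:
  BB@(5,2): attacks (4,3) (3,4) (2,5) (4,1) (3,0)
Union (5 distinct): (2,5) (3,0) (3,4) (4,1) (4,3)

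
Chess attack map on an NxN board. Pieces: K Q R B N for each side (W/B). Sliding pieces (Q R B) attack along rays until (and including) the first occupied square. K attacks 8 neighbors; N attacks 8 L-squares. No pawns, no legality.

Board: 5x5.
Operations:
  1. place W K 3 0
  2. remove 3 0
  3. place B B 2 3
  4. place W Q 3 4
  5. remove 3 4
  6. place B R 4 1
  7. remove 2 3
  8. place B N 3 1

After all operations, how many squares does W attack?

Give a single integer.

Answer: 0

Derivation:
Op 1: place WK@(3,0)
Op 2: remove (3,0)
Op 3: place BB@(2,3)
Op 4: place WQ@(3,4)
Op 5: remove (3,4)
Op 6: place BR@(4,1)
Op 7: remove (2,3)
Op 8: place BN@(3,1)
Per-piece attacks for W:
Union (0 distinct): (none)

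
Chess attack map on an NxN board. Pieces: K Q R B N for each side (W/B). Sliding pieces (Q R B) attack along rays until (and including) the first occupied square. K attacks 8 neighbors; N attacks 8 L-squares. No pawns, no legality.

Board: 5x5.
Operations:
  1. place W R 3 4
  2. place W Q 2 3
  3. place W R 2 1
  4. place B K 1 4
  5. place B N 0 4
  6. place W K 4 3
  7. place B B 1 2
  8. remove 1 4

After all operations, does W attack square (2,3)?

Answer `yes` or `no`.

Answer: yes

Derivation:
Op 1: place WR@(3,4)
Op 2: place WQ@(2,3)
Op 3: place WR@(2,1)
Op 4: place BK@(1,4)
Op 5: place BN@(0,4)
Op 6: place WK@(4,3)
Op 7: place BB@(1,2)
Op 8: remove (1,4)
Per-piece attacks for W:
  WR@(2,1): attacks (2,2) (2,3) (2,0) (3,1) (4,1) (1,1) (0,1) [ray(0,1) blocked at (2,3)]
  WQ@(2,3): attacks (2,4) (2,2) (2,1) (3,3) (4,3) (1,3) (0,3) (3,4) (3,2) (4,1) (1,4) (1,2) [ray(0,-1) blocked at (2,1); ray(1,0) blocked at (4,3); ray(1,1) blocked at (3,4); ray(-1,-1) blocked at (1,2)]
  WR@(3,4): attacks (3,3) (3,2) (3,1) (3,0) (4,4) (2,4) (1,4) (0,4) [ray(-1,0) blocked at (0,4)]
  WK@(4,3): attacks (4,4) (4,2) (3,3) (3,4) (3,2)
W attacks (2,3): yes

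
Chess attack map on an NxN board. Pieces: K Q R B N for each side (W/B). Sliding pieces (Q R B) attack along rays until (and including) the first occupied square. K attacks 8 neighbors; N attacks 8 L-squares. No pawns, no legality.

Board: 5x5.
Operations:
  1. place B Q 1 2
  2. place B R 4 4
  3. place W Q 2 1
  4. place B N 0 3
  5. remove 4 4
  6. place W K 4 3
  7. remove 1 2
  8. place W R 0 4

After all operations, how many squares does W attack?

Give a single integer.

Op 1: place BQ@(1,2)
Op 2: place BR@(4,4)
Op 3: place WQ@(2,1)
Op 4: place BN@(0,3)
Op 5: remove (4,4)
Op 6: place WK@(4,3)
Op 7: remove (1,2)
Op 8: place WR@(0,4)
Per-piece attacks for W:
  WR@(0,4): attacks (0,3) (1,4) (2,4) (3,4) (4,4) [ray(0,-1) blocked at (0,3)]
  WQ@(2,1): attacks (2,2) (2,3) (2,4) (2,0) (3,1) (4,1) (1,1) (0,1) (3,2) (4,3) (3,0) (1,2) (0,3) (1,0) [ray(1,1) blocked at (4,3); ray(-1,1) blocked at (0,3)]
  WK@(4,3): attacks (4,4) (4,2) (3,3) (3,4) (3,2)
Union (19 distinct): (0,1) (0,3) (1,0) (1,1) (1,2) (1,4) (2,0) (2,2) (2,3) (2,4) (3,0) (3,1) (3,2) (3,3) (3,4) (4,1) (4,2) (4,3) (4,4)

Answer: 19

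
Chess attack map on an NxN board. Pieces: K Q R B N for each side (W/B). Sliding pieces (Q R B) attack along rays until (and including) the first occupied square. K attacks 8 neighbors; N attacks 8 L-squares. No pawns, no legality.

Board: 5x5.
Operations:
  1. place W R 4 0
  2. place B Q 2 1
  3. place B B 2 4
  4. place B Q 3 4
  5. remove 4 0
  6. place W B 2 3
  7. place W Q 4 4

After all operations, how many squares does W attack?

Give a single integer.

Answer: 13

Derivation:
Op 1: place WR@(4,0)
Op 2: place BQ@(2,1)
Op 3: place BB@(2,4)
Op 4: place BQ@(3,4)
Op 5: remove (4,0)
Op 6: place WB@(2,3)
Op 7: place WQ@(4,4)
Per-piece attacks for W:
  WB@(2,3): attacks (3,4) (3,2) (4,1) (1,4) (1,2) (0,1) [ray(1,1) blocked at (3,4)]
  WQ@(4,4): attacks (4,3) (4,2) (4,1) (4,0) (3,4) (3,3) (2,2) (1,1) (0,0) [ray(-1,0) blocked at (3,4)]
Union (13 distinct): (0,0) (0,1) (1,1) (1,2) (1,4) (2,2) (3,2) (3,3) (3,4) (4,0) (4,1) (4,2) (4,3)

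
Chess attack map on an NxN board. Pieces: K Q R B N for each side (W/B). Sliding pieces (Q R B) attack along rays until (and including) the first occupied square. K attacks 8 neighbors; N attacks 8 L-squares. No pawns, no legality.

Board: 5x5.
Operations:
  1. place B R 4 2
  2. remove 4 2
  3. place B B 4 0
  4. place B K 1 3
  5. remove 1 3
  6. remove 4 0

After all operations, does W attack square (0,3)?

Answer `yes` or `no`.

Op 1: place BR@(4,2)
Op 2: remove (4,2)
Op 3: place BB@(4,0)
Op 4: place BK@(1,3)
Op 5: remove (1,3)
Op 6: remove (4,0)
Per-piece attacks for W:
W attacks (0,3): no

Answer: no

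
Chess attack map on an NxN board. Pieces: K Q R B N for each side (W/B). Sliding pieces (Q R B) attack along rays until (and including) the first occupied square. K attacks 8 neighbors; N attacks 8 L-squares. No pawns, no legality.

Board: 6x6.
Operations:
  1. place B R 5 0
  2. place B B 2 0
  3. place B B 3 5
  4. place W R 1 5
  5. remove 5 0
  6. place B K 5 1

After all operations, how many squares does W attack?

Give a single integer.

Answer: 8

Derivation:
Op 1: place BR@(5,0)
Op 2: place BB@(2,0)
Op 3: place BB@(3,5)
Op 4: place WR@(1,5)
Op 5: remove (5,0)
Op 6: place BK@(5,1)
Per-piece attacks for W:
  WR@(1,5): attacks (1,4) (1,3) (1,2) (1,1) (1,0) (2,5) (3,5) (0,5) [ray(1,0) blocked at (3,5)]
Union (8 distinct): (0,5) (1,0) (1,1) (1,2) (1,3) (1,4) (2,5) (3,5)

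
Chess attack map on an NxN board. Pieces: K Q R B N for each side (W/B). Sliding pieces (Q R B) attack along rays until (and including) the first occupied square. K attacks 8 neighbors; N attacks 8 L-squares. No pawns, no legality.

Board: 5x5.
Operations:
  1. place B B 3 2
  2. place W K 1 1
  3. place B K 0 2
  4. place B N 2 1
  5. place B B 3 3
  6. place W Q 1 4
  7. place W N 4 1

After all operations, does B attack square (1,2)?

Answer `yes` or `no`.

Answer: yes

Derivation:
Op 1: place BB@(3,2)
Op 2: place WK@(1,1)
Op 3: place BK@(0,2)
Op 4: place BN@(2,1)
Op 5: place BB@(3,3)
Op 6: place WQ@(1,4)
Op 7: place WN@(4,1)
Per-piece attacks for B:
  BK@(0,2): attacks (0,3) (0,1) (1,2) (1,3) (1,1)
  BN@(2,1): attacks (3,3) (4,2) (1,3) (0,2) (4,0) (0,0)
  BB@(3,2): attacks (4,3) (4,1) (2,3) (1,4) (2,1) [ray(1,-1) blocked at (4,1); ray(-1,1) blocked at (1,4); ray(-1,-1) blocked at (2,1)]
  BB@(3,3): attacks (4,4) (4,2) (2,4) (2,2) (1,1) [ray(-1,-1) blocked at (1,1)]
B attacks (1,2): yes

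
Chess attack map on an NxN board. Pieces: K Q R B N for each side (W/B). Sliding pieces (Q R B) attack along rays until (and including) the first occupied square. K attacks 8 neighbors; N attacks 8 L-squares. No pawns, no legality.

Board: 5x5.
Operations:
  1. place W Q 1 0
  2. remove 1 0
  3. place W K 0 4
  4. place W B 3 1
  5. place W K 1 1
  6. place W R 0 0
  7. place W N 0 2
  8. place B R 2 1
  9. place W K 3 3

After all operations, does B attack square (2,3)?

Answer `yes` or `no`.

Answer: yes

Derivation:
Op 1: place WQ@(1,0)
Op 2: remove (1,0)
Op 3: place WK@(0,4)
Op 4: place WB@(3,1)
Op 5: place WK@(1,1)
Op 6: place WR@(0,0)
Op 7: place WN@(0,2)
Op 8: place BR@(2,1)
Op 9: place WK@(3,3)
Per-piece attacks for B:
  BR@(2,1): attacks (2,2) (2,3) (2,4) (2,0) (3,1) (1,1) [ray(1,0) blocked at (3,1); ray(-1,0) blocked at (1,1)]
B attacks (2,3): yes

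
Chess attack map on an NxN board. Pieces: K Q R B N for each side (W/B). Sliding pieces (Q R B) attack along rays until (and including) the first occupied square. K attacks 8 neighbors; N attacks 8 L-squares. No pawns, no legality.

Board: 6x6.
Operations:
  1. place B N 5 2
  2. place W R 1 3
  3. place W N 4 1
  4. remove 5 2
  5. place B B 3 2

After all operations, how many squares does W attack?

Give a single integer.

Op 1: place BN@(5,2)
Op 2: place WR@(1,3)
Op 3: place WN@(4,1)
Op 4: remove (5,2)
Op 5: place BB@(3,2)
Per-piece attacks for W:
  WR@(1,3): attacks (1,4) (1,5) (1,2) (1,1) (1,0) (2,3) (3,3) (4,3) (5,3) (0,3)
  WN@(4,1): attacks (5,3) (3,3) (2,2) (2,0)
Union (12 distinct): (0,3) (1,0) (1,1) (1,2) (1,4) (1,5) (2,0) (2,2) (2,3) (3,3) (4,3) (5,3)

Answer: 12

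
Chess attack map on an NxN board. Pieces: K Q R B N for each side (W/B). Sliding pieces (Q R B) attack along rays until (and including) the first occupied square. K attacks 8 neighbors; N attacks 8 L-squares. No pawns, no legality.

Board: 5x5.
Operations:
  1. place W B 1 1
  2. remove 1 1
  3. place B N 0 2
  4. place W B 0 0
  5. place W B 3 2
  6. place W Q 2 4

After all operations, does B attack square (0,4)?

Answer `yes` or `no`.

Op 1: place WB@(1,1)
Op 2: remove (1,1)
Op 3: place BN@(0,2)
Op 4: place WB@(0,0)
Op 5: place WB@(3,2)
Op 6: place WQ@(2,4)
Per-piece attacks for B:
  BN@(0,2): attacks (1,4) (2,3) (1,0) (2,1)
B attacks (0,4): no

Answer: no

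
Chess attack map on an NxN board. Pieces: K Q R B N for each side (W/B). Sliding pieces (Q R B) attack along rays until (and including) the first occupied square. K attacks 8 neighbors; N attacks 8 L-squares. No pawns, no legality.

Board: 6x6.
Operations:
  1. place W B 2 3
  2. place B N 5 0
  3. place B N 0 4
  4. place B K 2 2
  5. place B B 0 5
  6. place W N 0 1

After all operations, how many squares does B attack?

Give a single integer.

Op 1: place WB@(2,3)
Op 2: place BN@(5,0)
Op 3: place BN@(0,4)
Op 4: place BK@(2,2)
Op 5: place BB@(0,5)
Op 6: place WN@(0,1)
Per-piece attacks for B:
  BN@(0,4): attacks (2,5) (1,2) (2,3)
  BB@(0,5): attacks (1,4) (2,3) [ray(1,-1) blocked at (2,3)]
  BK@(2,2): attacks (2,3) (2,1) (3,2) (1,2) (3,3) (3,1) (1,3) (1,1)
  BN@(5,0): attacks (4,2) (3,1)
Union (11 distinct): (1,1) (1,2) (1,3) (1,4) (2,1) (2,3) (2,5) (3,1) (3,2) (3,3) (4,2)

Answer: 11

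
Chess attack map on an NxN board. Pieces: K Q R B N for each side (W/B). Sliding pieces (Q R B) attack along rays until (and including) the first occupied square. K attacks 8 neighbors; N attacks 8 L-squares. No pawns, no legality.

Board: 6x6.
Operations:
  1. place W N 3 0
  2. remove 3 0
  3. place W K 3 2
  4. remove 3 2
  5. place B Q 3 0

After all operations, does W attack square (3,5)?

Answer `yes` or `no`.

Op 1: place WN@(3,0)
Op 2: remove (3,0)
Op 3: place WK@(3,2)
Op 4: remove (3,2)
Op 5: place BQ@(3,0)
Per-piece attacks for W:
W attacks (3,5): no

Answer: no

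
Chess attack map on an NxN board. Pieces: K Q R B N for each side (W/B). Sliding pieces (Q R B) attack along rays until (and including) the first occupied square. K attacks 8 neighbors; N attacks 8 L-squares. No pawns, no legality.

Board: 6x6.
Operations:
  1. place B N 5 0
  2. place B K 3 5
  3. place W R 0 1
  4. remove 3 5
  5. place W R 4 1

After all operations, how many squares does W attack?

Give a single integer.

Op 1: place BN@(5,0)
Op 2: place BK@(3,5)
Op 3: place WR@(0,1)
Op 4: remove (3,5)
Op 5: place WR@(4,1)
Per-piece attacks for W:
  WR@(0,1): attacks (0,2) (0,3) (0,4) (0,5) (0,0) (1,1) (2,1) (3,1) (4,1) [ray(1,0) blocked at (4,1)]
  WR@(4,1): attacks (4,2) (4,3) (4,4) (4,5) (4,0) (5,1) (3,1) (2,1) (1,1) (0,1) [ray(-1,0) blocked at (0,1)]
Union (16 distinct): (0,0) (0,1) (0,2) (0,3) (0,4) (0,5) (1,1) (2,1) (3,1) (4,0) (4,1) (4,2) (4,3) (4,4) (4,5) (5,1)

Answer: 16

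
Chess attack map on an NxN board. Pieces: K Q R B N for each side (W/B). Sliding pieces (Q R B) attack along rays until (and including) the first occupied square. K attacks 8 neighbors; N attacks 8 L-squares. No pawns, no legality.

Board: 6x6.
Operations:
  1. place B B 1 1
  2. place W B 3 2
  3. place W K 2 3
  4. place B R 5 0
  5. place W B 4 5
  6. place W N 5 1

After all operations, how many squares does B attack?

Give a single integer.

Answer: 11

Derivation:
Op 1: place BB@(1,1)
Op 2: place WB@(3,2)
Op 3: place WK@(2,3)
Op 4: place BR@(5,0)
Op 5: place WB@(4,5)
Op 6: place WN@(5,1)
Per-piece attacks for B:
  BB@(1,1): attacks (2,2) (3,3) (4,4) (5,5) (2,0) (0,2) (0,0)
  BR@(5,0): attacks (5,1) (4,0) (3,0) (2,0) (1,0) (0,0) [ray(0,1) blocked at (5,1)]
Union (11 distinct): (0,0) (0,2) (1,0) (2,0) (2,2) (3,0) (3,3) (4,0) (4,4) (5,1) (5,5)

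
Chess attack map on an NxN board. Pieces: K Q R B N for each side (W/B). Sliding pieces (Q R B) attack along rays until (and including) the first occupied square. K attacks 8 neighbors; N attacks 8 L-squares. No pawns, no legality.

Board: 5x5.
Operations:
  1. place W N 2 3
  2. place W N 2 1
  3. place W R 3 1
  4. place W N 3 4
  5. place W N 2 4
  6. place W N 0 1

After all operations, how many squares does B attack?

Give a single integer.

Answer: 0

Derivation:
Op 1: place WN@(2,3)
Op 2: place WN@(2,1)
Op 3: place WR@(3,1)
Op 4: place WN@(3,4)
Op 5: place WN@(2,4)
Op 6: place WN@(0,1)
Per-piece attacks for B:
Union (0 distinct): (none)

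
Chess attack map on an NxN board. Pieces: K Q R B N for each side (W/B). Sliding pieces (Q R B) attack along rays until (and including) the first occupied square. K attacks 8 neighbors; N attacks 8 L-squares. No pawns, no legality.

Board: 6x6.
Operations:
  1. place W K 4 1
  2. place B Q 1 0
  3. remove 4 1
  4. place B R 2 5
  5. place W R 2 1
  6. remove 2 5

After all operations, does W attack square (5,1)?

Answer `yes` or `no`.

Answer: yes

Derivation:
Op 1: place WK@(4,1)
Op 2: place BQ@(1,0)
Op 3: remove (4,1)
Op 4: place BR@(2,5)
Op 5: place WR@(2,1)
Op 6: remove (2,5)
Per-piece attacks for W:
  WR@(2,1): attacks (2,2) (2,3) (2,4) (2,5) (2,0) (3,1) (4,1) (5,1) (1,1) (0,1)
W attacks (5,1): yes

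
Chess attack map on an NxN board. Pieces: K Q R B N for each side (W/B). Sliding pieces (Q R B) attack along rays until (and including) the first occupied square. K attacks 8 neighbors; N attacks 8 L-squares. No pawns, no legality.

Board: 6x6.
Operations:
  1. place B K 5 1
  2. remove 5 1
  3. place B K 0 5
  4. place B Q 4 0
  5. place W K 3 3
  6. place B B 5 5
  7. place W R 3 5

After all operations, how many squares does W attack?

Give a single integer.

Answer: 14

Derivation:
Op 1: place BK@(5,1)
Op 2: remove (5,1)
Op 3: place BK@(0,5)
Op 4: place BQ@(4,0)
Op 5: place WK@(3,3)
Op 6: place BB@(5,5)
Op 7: place WR@(3,5)
Per-piece attacks for W:
  WK@(3,3): attacks (3,4) (3,2) (4,3) (2,3) (4,4) (4,2) (2,4) (2,2)
  WR@(3,5): attacks (3,4) (3,3) (4,5) (5,5) (2,5) (1,5) (0,5) [ray(0,-1) blocked at (3,3); ray(1,0) blocked at (5,5); ray(-1,0) blocked at (0,5)]
Union (14 distinct): (0,5) (1,5) (2,2) (2,3) (2,4) (2,5) (3,2) (3,3) (3,4) (4,2) (4,3) (4,4) (4,5) (5,5)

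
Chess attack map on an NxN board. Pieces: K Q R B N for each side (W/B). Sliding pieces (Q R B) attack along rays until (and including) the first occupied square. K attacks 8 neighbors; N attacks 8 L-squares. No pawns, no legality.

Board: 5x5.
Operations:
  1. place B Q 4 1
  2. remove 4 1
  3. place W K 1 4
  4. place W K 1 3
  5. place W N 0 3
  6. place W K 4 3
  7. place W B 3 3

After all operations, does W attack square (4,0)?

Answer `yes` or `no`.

Op 1: place BQ@(4,1)
Op 2: remove (4,1)
Op 3: place WK@(1,4)
Op 4: place WK@(1,3)
Op 5: place WN@(0,3)
Op 6: place WK@(4,3)
Op 7: place WB@(3,3)
Per-piece attacks for W:
  WN@(0,3): attacks (2,4) (1,1) (2,2)
  WK@(1,3): attacks (1,4) (1,2) (2,3) (0,3) (2,4) (2,2) (0,4) (0,2)
  WK@(1,4): attacks (1,3) (2,4) (0,4) (2,3) (0,3)
  WB@(3,3): attacks (4,4) (4,2) (2,4) (2,2) (1,1) (0,0)
  WK@(4,3): attacks (4,4) (4,2) (3,3) (3,4) (3,2)
W attacks (4,0): no

Answer: no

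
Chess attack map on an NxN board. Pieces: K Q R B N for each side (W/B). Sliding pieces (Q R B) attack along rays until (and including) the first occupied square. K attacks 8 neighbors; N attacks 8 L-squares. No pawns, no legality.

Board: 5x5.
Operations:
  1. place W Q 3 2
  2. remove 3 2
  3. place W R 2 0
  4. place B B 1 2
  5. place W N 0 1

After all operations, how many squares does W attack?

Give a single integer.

Answer: 10

Derivation:
Op 1: place WQ@(3,2)
Op 2: remove (3,2)
Op 3: place WR@(2,0)
Op 4: place BB@(1,2)
Op 5: place WN@(0,1)
Per-piece attacks for W:
  WN@(0,1): attacks (1,3) (2,2) (2,0)
  WR@(2,0): attacks (2,1) (2,2) (2,3) (2,4) (3,0) (4,0) (1,0) (0,0)
Union (10 distinct): (0,0) (1,0) (1,3) (2,0) (2,1) (2,2) (2,3) (2,4) (3,0) (4,0)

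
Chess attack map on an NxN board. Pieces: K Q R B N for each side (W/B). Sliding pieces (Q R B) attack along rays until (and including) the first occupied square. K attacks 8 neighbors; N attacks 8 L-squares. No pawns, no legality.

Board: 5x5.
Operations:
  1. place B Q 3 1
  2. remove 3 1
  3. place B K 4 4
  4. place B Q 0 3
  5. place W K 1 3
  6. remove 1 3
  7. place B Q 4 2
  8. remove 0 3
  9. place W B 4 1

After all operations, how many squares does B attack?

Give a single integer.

Answer: 12

Derivation:
Op 1: place BQ@(3,1)
Op 2: remove (3,1)
Op 3: place BK@(4,4)
Op 4: place BQ@(0,3)
Op 5: place WK@(1,3)
Op 6: remove (1,3)
Op 7: place BQ@(4,2)
Op 8: remove (0,3)
Op 9: place WB@(4,1)
Per-piece attacks for B:
  BQ@(4,2): attacks (4,3) (4,4) (4,1) (3,2) (2,2) (1,2) (0,2) (3,3) (2,4) (3,1) (2,0) [ray(0,1) blocked at (4,4); ray(0,-1) blocked at (4,1)]
  BK@(4,4): attacks (4,3) (3,4) (3,3)
Union (12 distinct): (0,2) (1,2) (2,0) (2,2) (2,4) (3,1) (3,2) (3,3) (3,4) (4,1) (4,3) (4,4)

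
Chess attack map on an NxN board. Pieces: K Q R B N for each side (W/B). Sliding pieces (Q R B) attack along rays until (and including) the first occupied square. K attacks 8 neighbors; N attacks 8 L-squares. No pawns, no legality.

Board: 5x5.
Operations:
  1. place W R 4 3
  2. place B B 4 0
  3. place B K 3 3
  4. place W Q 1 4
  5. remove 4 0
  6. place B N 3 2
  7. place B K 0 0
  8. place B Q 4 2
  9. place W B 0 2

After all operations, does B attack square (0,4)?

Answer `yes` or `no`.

Op 1: place WR@(4,3)
Op 2: place BB@(4,0)
Op 3: place BK@(3,3)
Op 4: place WQ@(1,4)
Op 5: remove (4,0)
Op 6: place BN@(3,2)
Op 7: place BK@(0,0)
Op 8: place BQ@(4,2)
Op 9: place WB@(0,2)
Per-piece attacks for B:
  BK@(0,0): attacks (0,1) (1,0) (1,1)
  BN@(3,2): attacks (4,4) (2,4) (1,3) (4,0) (2,0) (1,1)
  BK@(3,3): attacks (3,4) (3,2) (4,3) (2,3) (4,4) (4,2) (2,4) (2,2)
  BQ@(4,2): attacks (4,3) (4,1) (4,0) (3,2) (3,3) (3,1) (2,0) [ray(0,1) blocked at (4,3); ray(-1,0) blocked at (3,2); ray(-1,1) blocked at (3,3)]
B attacks (0,4): no

Answer: no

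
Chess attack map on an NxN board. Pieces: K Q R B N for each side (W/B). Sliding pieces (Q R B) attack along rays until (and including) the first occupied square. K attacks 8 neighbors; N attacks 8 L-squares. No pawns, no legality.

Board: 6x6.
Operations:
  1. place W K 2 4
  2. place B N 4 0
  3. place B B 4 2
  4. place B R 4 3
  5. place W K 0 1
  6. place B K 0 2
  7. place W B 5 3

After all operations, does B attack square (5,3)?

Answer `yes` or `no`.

Op 1: place WK@(2,4)
Op 2: place BN@(4,0)
Op 3: place BB@(4,2)
Op 4: place BR@(4,3)
Op 5: place WK@(0,1)
Op 6: place BK@(0,2)
Op 7: place WB@(5,3)
Per-piece attacks for B:
  BK@(0,2): attacks (0,3) (0,1) (1,2) (1,3) (1,1)
  BN@(4,0): attacks (5,2) (3,2) (2,1)
  BB@(4,2): attacks (5,3) (5,1) (3,3) (2,4) (3,1) (2,0) [ray(1,1) blocked at (5,3); ray(-1,1) blocked at (2,4)]
  BR@(4,3): attacks (4,4) (4,5) (4,2) (5,3) (3,3) (2,3) (1,3) (0,3) [ray(0,-1) blocked at (4,2); ray(1,0) blocked at (5,3)]
B attacks (5,3): yes

Answer: yes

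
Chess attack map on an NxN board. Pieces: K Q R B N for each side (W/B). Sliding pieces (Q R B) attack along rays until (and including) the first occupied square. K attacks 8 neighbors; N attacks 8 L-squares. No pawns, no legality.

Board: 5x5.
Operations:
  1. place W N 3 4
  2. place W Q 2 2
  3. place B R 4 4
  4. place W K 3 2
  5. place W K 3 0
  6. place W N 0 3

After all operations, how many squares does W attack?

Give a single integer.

Answer: 19

Derivation:
Op 1: place WN@(3,4)
Op 2: place WQ@(2,2)
Op 3: place BR@(4,4)
Op 4: place WK@(3,2)
Op 5: place WK@(3,0)
Op 6: place WN@(0,3)
Per-piece attacks for W:
  WN@(0,3): attacks (2,4) (1,1) (2,2)
  WQ@(2,2): attacks (2,3) (2,4) (2,1) (2,0) (3,2) (1,2) (0,2) (3,3) (4,4) (3,1) (4,0) (1,3) (0,4) (1,1) (0,0) [ray(1,0) blocked at (3,2); ray(1,1) blocked at (4,4)]
  WK@(3,0): attacks (3,1) (4,0) (2,0) (4,1) (2,1)
  WK@(3,2): attacks (3,3) (3,1) (4,2) (2,2) (4,3) (4,1) (2,3) (2,1)
  WN@(3,4): attacks (4,2) (2,2) (1,3)
Union (19 distinct): (0,0) (0,2) (0,4) (1,1) (1,2) (1,3) (2,0) (2,1) (2,2) (2,3) (2,4) (3,1) (3,2) (3,3) (4,0) (4,1) (4,2) (4,3) (4,4)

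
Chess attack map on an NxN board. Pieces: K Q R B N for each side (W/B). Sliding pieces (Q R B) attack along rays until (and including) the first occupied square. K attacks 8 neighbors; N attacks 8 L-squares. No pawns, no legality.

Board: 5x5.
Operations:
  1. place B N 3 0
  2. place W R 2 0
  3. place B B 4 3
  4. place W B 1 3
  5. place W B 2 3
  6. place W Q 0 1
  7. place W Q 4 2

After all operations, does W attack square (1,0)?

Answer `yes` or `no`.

Answer: yes

Derivation:
Op 1: place BN@(3,0)
Op 2: place WR@(2,0)
Op 3: place BB@(4,3)
Op 4: place WB@(1,3)
Op 5: place WB@(2,3)
Op 6: place WQ@(0,1)
Op 7: place WQ@(4,2)
Per-piece attacks for W:
  WQ@(0,1): attacks (0,2) (0,3) (0,4) (0,0) (1,1) (2,1) (3,1) (4,1) (1,2) (2,3) (1,0) [ray(1,1) blocked at (2,3)]
  WB@(1,3): attacks (2,4) (2,2) (3,1) (4,0) (0,4) (0,2)
  WR@(2,0): attacks (2,1) (2,2) (2,3) (3,0) (1,0) (0,0) [ray(0,1) blocked at (2,3); ray(1,0) blocked at (3,0)]
  WB@(2,3): attacks (3,4) (3,2) (4,1) (1,4) (1,2) (0,1) [ray(-1,-1) blocked at (0,1)]
  WQ@(4,2): attacks (4,3) (4,1) (4,0) (3,2) (2,2) (1,2) (0,2) (3,3) (2,4) (3,1) (2,0) [ray(0,1) blocked at (4,3); ray(-1,-1) blocked at (2,0)]
W attacks (1,0): yes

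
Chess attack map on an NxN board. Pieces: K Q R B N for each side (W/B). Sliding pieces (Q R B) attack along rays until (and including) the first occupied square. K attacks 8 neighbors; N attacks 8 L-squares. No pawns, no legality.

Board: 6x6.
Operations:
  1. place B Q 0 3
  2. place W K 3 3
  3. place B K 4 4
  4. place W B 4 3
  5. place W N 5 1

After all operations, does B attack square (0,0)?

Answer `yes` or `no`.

Op 1: place BQ@(0,3)
Op 2: place WK@(3,3)
Op 3: place BK@(4,4)
Op 4: place WB@(4,3)
Op 5: place WN@(5,1)
Per-piece attacks for B:
  BQ@(0,3): attacks (0,4) (0,5) (0,2) (0,1) (0,0) (1,3) (2,3) (3,3) (1,4) (2,5) (1,2) (2,1) (3,0) [ray(1,0) blocked at (3,3)]
  BK@(4,4): attacks (4,5) (4,3) (5,4) (3,4) (5,5) (5,3) (3,5) (3,3)
B attacks (0,0): yes

Answer: yes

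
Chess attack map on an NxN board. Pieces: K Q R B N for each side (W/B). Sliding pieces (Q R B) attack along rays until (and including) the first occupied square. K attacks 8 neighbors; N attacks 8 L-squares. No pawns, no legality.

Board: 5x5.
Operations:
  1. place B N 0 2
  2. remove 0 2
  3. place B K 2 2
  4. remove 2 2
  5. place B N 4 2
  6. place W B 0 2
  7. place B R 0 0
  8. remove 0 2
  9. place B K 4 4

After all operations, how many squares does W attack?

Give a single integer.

Answer: 0

Derivation:
Op 1: place BN@(0,2)
Op 2: remove (0,2)
Op 3: place BK@(2,2)
Op 4: remove (2,2)
Op 5: place BN@(4,2)
Op 6: place WB@(0,2)
Op 7: place BR@(0,0)
Op 8: remove (0,2)
Op 9: place BK@(4,4)
Per-piece attacks for W:
Union (0 distinct): (none)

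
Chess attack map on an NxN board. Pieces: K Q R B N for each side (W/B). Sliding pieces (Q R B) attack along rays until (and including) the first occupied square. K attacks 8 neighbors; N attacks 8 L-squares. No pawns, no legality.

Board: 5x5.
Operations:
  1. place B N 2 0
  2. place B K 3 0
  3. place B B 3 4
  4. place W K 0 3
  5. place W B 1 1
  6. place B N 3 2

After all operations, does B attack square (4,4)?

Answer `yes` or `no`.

Answer: yes

Derivation:
Op 1: place BN@(2,0)
Op 2: place BK@(3,0)
Op 3: place BB@(3,4)
Op 4: place WK@(0,3)
Op 5: place WB@(1,1)
Op 6: place BN@(3,2)
Per-piece attacks for B:
  BN@(2,0): attacks (3,2) (4,1) (1,2) (0,1)
  BK@(3,0): attacks (3,1) (4,0) (2,0) (4,1) (2,1)
  BN@(3,2): attacks (4,4) (2,4) (1,3) (4,0) (2,0) (1,1)
  BB@(3,4): attacks (4,3) (2,3) (1,2) (0,1)
B attacks (4,4): yes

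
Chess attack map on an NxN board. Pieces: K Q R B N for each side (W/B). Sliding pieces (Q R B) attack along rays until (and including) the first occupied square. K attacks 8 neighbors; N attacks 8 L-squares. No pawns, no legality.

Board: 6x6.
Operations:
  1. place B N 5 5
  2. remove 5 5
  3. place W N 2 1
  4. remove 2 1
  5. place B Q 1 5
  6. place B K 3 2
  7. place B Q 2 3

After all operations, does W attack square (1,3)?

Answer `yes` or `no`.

Op 1: place BN@(5,5)
Op 2: remove (5,5)
Op 3: place WN@(2,1)
Op 4: remove (2,1)
Op 5: place BQ@(1,5)
Op 6: place BK@(3,2)
Op 7: place BQ@(2,3)
Per-piece attacks for W:
W attacks (1,3): no

Answer: no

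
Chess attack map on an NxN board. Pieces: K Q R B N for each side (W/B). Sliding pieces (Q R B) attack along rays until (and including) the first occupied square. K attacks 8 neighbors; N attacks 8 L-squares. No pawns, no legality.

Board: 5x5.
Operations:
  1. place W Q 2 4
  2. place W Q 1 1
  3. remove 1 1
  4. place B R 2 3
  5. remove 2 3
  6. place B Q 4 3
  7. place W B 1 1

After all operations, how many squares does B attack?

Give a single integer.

Answer: 12

Derivation:
Op 1: place WQ@(2,4)
Op 2: place WQ@(1,1)
Op 3: remove (1,1)
Op 4: place BR@(2,3)
Op 5: remove (2,3)
Op 6: place BQ@(4,3)
Op 7: place WB@(1,1)
Per-piece attacks for B:
  BQ@(4,3): attacks (4,4) (4,2) (4,1) (4,0) (3,3) (2,3) (1,3) (0,3) (3,4) (3,2) (2,1) (1,0)
Union (12 distinct): (0,3) (1,0) (1,3) (2,1) (2,3) (3,2) (3,3) (3,4) (4,0) (4,1) (4,2) (4,4)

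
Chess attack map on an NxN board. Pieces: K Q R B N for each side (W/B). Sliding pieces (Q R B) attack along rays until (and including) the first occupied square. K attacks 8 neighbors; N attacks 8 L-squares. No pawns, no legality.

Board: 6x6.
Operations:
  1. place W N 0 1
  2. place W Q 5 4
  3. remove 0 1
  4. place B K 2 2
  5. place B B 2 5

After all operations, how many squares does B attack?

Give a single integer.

Answer: 13

Derivation:
Op 1: place WN@(0,1)
Op 2: place WQ@(5,4)
Op 3: remove (0,1)
Op 4: place BK@(2,2)
Op 5: place BB@(2,5)
Per-piece attacks for B:
  BK@(2,2): attacks (2,3) (2,1) (3,2) (1,2) (3,3) (3,1) (1,3) (1,1)
  BB@(2,5): attacks (3,4) (4,3) (5,2) (1,4) (0,3)
Union (13 distinct): (0,3) (1,1) (1,2) (1,3) (1,4) (2,1) (2,3) (3,1) (3,2) (3,3) (3,4) (4,3) (5,2)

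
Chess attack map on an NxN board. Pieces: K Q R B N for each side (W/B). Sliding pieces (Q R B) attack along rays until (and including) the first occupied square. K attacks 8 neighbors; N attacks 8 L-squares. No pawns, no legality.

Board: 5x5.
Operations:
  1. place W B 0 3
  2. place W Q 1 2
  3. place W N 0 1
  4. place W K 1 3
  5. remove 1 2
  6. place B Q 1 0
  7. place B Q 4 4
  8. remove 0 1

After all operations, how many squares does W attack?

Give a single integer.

Op 1: place WB@(0,3)
Op 2: place WQ@(1,2)
Op 3: place WN@(0,1)
Op 4: place WK@(1,3)
Op 5: remove (1,2)
Op 6: place BQ@(1,0)
Op 7: place BQ@(4,4)
Op 8: remove (0,1)
Per-piece attacks for W:
  WB@(0,3): attacks (1,4) (1,2) (2,1) (3,0)
  WK@(1,3): attacks (1,4) (1,2) (2,3) (0,3) (2,4) (2,2) (0,4) (0,2)
Union (10 distinct): (0,2) (0,3) (0,4) (1,2) (1,4) (2,1) (2,2) (2,3) (2,4) (3,0)

Answer: 10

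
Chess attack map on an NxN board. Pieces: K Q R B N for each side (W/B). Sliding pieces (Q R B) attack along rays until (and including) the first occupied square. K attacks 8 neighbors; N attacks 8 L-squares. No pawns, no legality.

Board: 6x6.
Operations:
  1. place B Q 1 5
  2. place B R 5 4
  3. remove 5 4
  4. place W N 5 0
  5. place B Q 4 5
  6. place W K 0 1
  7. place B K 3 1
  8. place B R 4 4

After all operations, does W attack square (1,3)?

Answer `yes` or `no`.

Op 1: place BQ@(1,5)
Op 2: place BR@(5,4)
Op 3: remove (5,4)
Op 4: place WN@(5,0)
Op 5: place BQ@(4,5)
Op 6: place WK@(0,1)
Op 7: place BK@(3,1)
Op 8: place BR@(4,4)
Per-piece attacks for W:
  WK@(0,1): attacks (0,2) (0,0) (1,1) (1,2) (1,0)
  WN@(5,0): attacks (4,2) (3,1)
W attacks (1,3): no

Answer: no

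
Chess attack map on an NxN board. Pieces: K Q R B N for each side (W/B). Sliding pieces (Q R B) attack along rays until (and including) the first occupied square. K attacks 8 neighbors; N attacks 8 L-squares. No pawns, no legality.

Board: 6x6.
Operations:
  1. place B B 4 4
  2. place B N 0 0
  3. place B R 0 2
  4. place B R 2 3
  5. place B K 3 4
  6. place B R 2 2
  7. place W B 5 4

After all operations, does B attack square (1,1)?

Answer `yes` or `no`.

Answer: no

Derivation:
Op 1: place BB@(4,4)
Op 2: place BN@(0,0)
Op 3: place BR@(0,2)
Op 4: place BR@(2,3)
Op 5: place BK@(3,4)
Op 6: place BR@(2,2)
Op 7: place WB@(5,4)
Per-piece attacks for B:
  BN@(0,0): attacks (1,2) (2,1)
  BR@(0,2): attacks (0,3) (0,4) (0,5) (0,1) (0,0) (1,2) (2,2) [ray(0,-1) blocked at (0,0); ray(1,0) blocked at (2,2)]
  BR@(2,2): attacks (2,3) (2,1) (2,0) (3,2) (4,2) (5,2) (1,2) (0,2) [ray(0,1) blocked at (2,3); ray(-1,0) blocked at (0,2)]
  BR@(2,3): attacks (2,4) (2,5) (2,2) (3,3) (4,3) (5,3) (1,3) (0,3) [ray(0,-1) blocked at (2,2)]
  BK@(3,4): attacks (3,5) (3,3) (4,4) (2,4) (4,5) (4,3) (2,5) (2,3)
  BB@(4,4): attacks (5,5) (5,3) (3,5) (3,3) (2,2) [ray(-1,-1) blocked at (2,2)]
B attacks (1,1): no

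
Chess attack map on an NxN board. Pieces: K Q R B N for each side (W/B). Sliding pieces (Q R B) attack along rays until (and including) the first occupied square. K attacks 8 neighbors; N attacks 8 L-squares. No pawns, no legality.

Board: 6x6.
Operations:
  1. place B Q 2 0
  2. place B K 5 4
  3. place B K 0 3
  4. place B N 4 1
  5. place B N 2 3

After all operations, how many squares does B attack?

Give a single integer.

Answer: 25

Derivation:
Op 1: place BQ@(2,0)
Op 2: place BK@(5,4)
Op 3: place BK@(0,3)
Op 4: place BN@(4,1)
Op 5: place BN@(2,3)
Per-piece attacks for B:
  BK@(0,3): attacks (0,4) (0,2) (1,3) (1,4) (1,2)
  BQ@(2,0): attacks (2,1) (2,2) (2,3) (3,0) (4,0) (5,0) (1,0) (0,0) (3,1) (4,2) (5,3) (1,1) (0,2) [ray(0,1) blocked at (2,3)]
  BN@(2,3): attacks (3,5) (4,4) (1,5) (0,4) (3,1) (4,2) (1,1) (0,2)
  BN@(4,1): attacks (5,3) (3,3) (2,2) (2,0)
  BK@(5,4): attacks (5,5) (5,3) (4,4) (4,5) (4,3)
Union (25 distinct): (0,0) (0,2) (0,4) (1,0) (1,1) (1,2) (1,3) (1,4) (1,5) (2,0) (2,1) (2,2) (2,3) (3,0) (3,1) (3,3) (3,5) (4,0) (4,2) (4,3) (4,4) (4,5) (5,0) (5,3) (5,5)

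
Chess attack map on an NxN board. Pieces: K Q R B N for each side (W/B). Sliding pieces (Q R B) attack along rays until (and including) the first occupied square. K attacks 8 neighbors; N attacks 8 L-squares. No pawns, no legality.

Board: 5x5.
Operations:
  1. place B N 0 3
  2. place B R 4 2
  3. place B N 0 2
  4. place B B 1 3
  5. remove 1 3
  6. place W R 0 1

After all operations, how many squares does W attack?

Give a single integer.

Answer: 6

Derivation:
Op 1: place BN@(0,3)
Op 2: place BR@(4,2)
Op 3: place BN@(0,2)
Op 4: place BB@(1,3)
Op 5: remove (1,3)
Op 6: place WR@(0,1)
Per-piece attacks for W:
  WR@(0,1): attacks (0,2) (0,0) (1,1) (2,1) (3,1) (4,1) [ray(0,1) blocked at (0,2)]
Union (6 distinct): (0,0) (0,2) (1,1) (2,1) (3,1) (4,1)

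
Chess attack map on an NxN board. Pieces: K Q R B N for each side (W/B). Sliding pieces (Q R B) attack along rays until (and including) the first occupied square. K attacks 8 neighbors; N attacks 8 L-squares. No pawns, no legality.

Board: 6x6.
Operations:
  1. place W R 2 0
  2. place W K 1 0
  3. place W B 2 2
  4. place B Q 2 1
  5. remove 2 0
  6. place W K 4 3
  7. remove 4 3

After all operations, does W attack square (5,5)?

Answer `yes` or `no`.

Answer: yes

Derivation:
Op 1: place WR@(2,0)
Op 2: place WK@(1,0)
Op 3: place WB@(2,2)
Op 4: place BQ@(2,1)
Op 5: remove (2,0)
Op 6: place WK@(4,3)
Op 7: remove (4,3)
Per-piece attacks for W:
  WK@(1,0): attacks (1,1) (2,0) (0,0) (2,1) (0,1)
  WB@(2,2): attacks (3,3) (4,4) (5,5) (3,1) (4,0) (1,3) (0,4) (1,1) (0,0)
W attacks (5,5): yes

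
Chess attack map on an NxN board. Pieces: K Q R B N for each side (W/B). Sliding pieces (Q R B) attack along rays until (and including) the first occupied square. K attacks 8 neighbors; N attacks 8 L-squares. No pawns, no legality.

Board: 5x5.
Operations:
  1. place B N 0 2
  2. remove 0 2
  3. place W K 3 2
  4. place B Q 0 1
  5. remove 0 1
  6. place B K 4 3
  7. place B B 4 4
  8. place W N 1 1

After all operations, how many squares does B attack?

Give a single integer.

Answer: 7

Derivation:
Op 1: place BN@(0,2)
Op 2: remove (0,2)
Op 3: place WK@(3,2)
Op 4: place BQ@(0,1)
Op 5: remove (0,1)
Op 6: place BK@(4,3)
Op 7: place BB@(4,4)
Op 8: place WN@(1,1)
Per-piece attacks for B:
  BK@(4,3): attacks (4,4) (4,2) (3,3) (3,4) (3,2)
  BB@(4,4): attacks (3,3) (2,2) (1,1) [ray(-1,-1) blocked at (1,1)]
Union (7 distinct): (1,1) (2,2) (3,2) (3,3) (3,4) (4,2) (4,4)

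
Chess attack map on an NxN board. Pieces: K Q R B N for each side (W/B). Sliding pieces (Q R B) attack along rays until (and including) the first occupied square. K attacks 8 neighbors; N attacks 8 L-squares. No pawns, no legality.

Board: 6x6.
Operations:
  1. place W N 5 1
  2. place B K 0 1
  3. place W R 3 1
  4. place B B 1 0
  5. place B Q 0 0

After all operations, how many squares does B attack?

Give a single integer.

Op 1: place WN@(5,1)
Op 2: place BK@(0,1)
Op 3: place WR@(3,1)
Op 4: place BB@(1,0)
Op 5: place BQ@(0,0)
Per-piece attacks for B:
  BQ@(0,0): attacks (0,1) (1,0) (1,1) (2,2) (3,3) (4,4) (5,5) [ray(0,1) blocked at (0,1); ray(1,0) blocked at (1,0)]
  BK@(0,1): attacks (0,2) (0,0) (1,1) (1,2) (1,0)
  BB@(1,0): attacks (2,1) (3,2) (4,3) (5,4) (0,1) [ray(-1,1) blocked at (0,1)]
Union (14 distinct): (0,0) (0,1) (0,2) (1,0) (1,1) (1,2) (2,1) (2,2) (3,2) (3,3) (4,3) (4,4) (5,4) (5,5)

Answer: 14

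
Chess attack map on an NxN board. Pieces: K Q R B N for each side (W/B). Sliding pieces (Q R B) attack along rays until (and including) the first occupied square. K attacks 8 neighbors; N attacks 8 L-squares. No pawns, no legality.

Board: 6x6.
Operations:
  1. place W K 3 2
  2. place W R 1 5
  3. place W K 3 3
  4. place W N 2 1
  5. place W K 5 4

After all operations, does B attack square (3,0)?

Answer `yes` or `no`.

Answer: no

Derivation:
Op 1: place WK@(3,2)
Op 2: place WR@(1,5)
Op 3: place WK@(3,3)
Op 4: place WN@(2,1)
Op 5: place WK@(5,4)
Per-piece attacks for B:
B attacks (3,0): no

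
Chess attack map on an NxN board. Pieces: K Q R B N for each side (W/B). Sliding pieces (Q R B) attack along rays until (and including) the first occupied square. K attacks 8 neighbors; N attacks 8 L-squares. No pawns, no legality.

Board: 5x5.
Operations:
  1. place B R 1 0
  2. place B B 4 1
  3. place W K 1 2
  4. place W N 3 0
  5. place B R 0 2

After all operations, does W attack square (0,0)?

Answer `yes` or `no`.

Answer: no

Derivation:
Op 1: place BR@(1,0)
Op 2: place BB@(4,1)
Op 3: place WK@(1,2)
Op 4: place WN@(3,0)
Op 5: place BR@(0,2)
Per-piece attacks for W:
  WK@(1,2): attacks (1,3) (1,1) (2,2) (0,2) (2,3) (2,1) (0,3) (0,1)
  WN@(3,0): attacks (4,2) (2,2) (1,1)
W attacks (0,0): no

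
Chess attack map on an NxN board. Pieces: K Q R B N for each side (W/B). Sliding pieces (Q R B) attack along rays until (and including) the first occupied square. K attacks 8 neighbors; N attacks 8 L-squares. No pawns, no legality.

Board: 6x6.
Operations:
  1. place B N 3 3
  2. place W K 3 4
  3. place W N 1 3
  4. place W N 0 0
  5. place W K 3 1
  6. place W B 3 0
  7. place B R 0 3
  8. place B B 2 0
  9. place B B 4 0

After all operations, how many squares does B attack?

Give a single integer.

Op 1: place BN@(3,3)
Op 2: place WK@(3,4)
Op 3: place WN@(1,3)
Op 4: place WN@(0,0)
Op 5: place WK@(3,1)
Op 6: place WB@(3,0)
Op 7: place BR@(0,3)
Op 8: place BB@(2,0)
Op 9: place BB@(4,0)
Per-piece attacks for B:
  BR@(0,3): attacks (0,4) (0,5) (0,2) (0,1) (0,0) (1,3) [ray(0,-1) blocked at (0,0); ray(1,0) blocked at (1,3)]
  BB@(2,0): attacks (3,1) (1,1) (0,2) [ray(1,1) blocked at (3,1)]
  BN@(3,3): attacks (4,5) (5,4) (2,5) (1,4) (4,1) (5,2) (2,1) (1,2)
  BB@(4,0): attacks (5,1) (3,1) [ray(-1,1) blocked at (3,1)]
Union (17 distinct): (0,0) (0,1) (0,2) (0,4) (0,5) (1,1) (1,2) (1,3) (1,4) (2,1) (2,5) (3,1) (4,1) (4,5) (5,1) (5,2) (5,4)

Answer: 17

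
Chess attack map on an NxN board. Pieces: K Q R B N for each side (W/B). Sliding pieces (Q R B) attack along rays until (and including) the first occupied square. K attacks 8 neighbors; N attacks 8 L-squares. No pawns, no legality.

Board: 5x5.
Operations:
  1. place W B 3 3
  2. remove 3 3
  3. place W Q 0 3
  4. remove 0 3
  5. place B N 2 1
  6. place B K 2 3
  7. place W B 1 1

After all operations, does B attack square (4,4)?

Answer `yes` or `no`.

Op 1: place WB@(3,3)
Op 2: remove (3,3)
Op 3: place WQ@(0,3)
Op 4: remove (0,3)
Op 5: place BN@(2,1)
Op 6: place BK@(2,3)
Op 7: place WB@(1,1)
Per-piece attacks for B:
  BN@(2,1): attacks (3,3) (4,2) (1,3) (0,2) (4,0) (0,0)
  BK@(2,3): attacks (2,4) (2,2) (3,3) (1,3) (3,4) (3,2) (1,4) (1,2)
B attacks (4,4): no

Answer: no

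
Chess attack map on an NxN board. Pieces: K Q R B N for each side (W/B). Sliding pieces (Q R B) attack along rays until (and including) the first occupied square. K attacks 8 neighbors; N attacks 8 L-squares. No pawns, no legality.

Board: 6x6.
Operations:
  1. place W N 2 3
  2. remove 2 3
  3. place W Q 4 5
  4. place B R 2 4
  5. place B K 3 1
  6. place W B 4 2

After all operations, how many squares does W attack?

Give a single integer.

Op 1: place WN@(2,3)
Op 2: remove (2,3)
Op 3: place WQ@(4,5)
Op 4: place BR@(2,4)
Op 5: place BK@(3,1)
Op 6: place WB@(4,2)
Per-piece attacks for W:
  WB@(4,2): attacks (5,3) (5,1) (3,3) (2,4) (3,1) [ray(-1,1) blocked at (2,4); ray(-1,-1) blocked at (3,1)]
  WQ@(4,5): attacks (4,4) (4,3) (4,2) (5,5) (3,5) (2,5) (1,5) (0,5) (5,4) (3,4) (2,3) (1,2) (0,1) [ray(0,-1) blocked at (4,2)]
Union (18 distinct): (0,1) (0,5) (1,2) (1,5) (2,3) (2,4) (2,5) (3,1) (3,3) (3,4) (3,5) (4,2) (4,3) (4,4) (5,1) (5,3) (5,4) (5,5)

Answer: 18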